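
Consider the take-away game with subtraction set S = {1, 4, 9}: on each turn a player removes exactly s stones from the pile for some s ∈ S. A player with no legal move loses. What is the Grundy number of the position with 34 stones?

G(0) = 0
G(1) = mex{0} = 1
G(2) = mex{1} = 0
G(3) = mex{0} = 1
G(4) = mex{1,0} = 2
G(5) = mex{2,1} = 0
G(6) = mex{0,0} = 1
G(7) = mex{1,1} = 0
G(8) = mex{0,2} = 1
G(9) = mex{1,0,0} = 2
G(10) = mex{2,1,1} = 0
G(11) = mex{0,0,0} = 1
G(12) = mex{1,1,1} = 0
G(13) = mex{0,2,2} = 1
G(14) = mex{1,0,0} = 2
G(15) = mex{2,1,1} = 0
G(16) = mex{0,0,0} = 1
G(17) = mex{1,1,1} = 0
G(18) = mex{0,2,2} = 1
G(19) = mex{1,0,0} = 2
G(20) = mex{2,1,1} = 0
G(21) = mex{0,0,0} = 1
G(22) = mex{1,1,1} = 0
G(23) = mex{0,2,2} = 1
G(24) = mex{1,0,0} = 2
G(25) = mex{2,1,1} = 0
G(26) = mex{0,0,0} = 1
G(27) = mex{1,1,1} = 0
G(28) = mex{0,2,2} = 1
G(29) = mex{1,0,0} = 2
G(30) = mex{2,1,1} = 0
G(31) = mex{0,0,0} = 1
G(32) = mex{1,1,1} = 0
G(33) = mex{0,2,2} = 1
G(34) = mex{1,0,0} = 2

2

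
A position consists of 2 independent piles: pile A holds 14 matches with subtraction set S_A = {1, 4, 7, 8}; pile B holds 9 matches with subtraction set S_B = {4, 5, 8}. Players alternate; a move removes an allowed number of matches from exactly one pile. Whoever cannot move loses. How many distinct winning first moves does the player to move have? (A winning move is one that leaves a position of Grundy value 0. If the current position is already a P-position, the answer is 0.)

2

Pile A, S = {1, 4, 7, 8}:
n :  0  1  2  3  4  5  6  7  8  9 10 11 12 13 14
G :  0  1  0  1  2  0  1  2  3  2  3  0  1  3  0
G_A(14) = 0.
Pile B, S = {4, 5, 8}:
G(0) = 0
G(1) = mex{} = 0
G(2) = mex{} = 0
G(3) = mex{} = 0
G(4) = mex{0} = 1
G(5) = mex{0,0} = 1
G(6) = mex{0,0} = 1
G(7) = mex{0,0} = 1
G(8) = mex{1,0,0} = 2
G(9) = mex{1,1,0} = 2
G_B(9) = 2.
Combined Grundy value = 0 ⊕ 2 = 2.
A winning move leaves total XOR = 0, i.e. changes one component's Grundy value g to g ⊕ X where X is the current total.
Pile A: need g' = 0⊕2 = 2. Options: 14−1→G=3, 14−4→G=3, 14−7→G=2, 14−8→G=1. Hits: 1.
Pile B: need g' = 2⊕2 = 0. Options: 9−4→G=1, 9−5→G=1, 9−8→G=0. Hits: 1.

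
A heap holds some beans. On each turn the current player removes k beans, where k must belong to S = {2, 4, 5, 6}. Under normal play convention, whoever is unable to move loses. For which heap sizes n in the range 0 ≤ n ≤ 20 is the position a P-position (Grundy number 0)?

n :  0  1  2  3  4  5  6  7  8  9 10 11 12 13 14 15 16 17 18 19 20
G :  0  0  1  1  2  2  3  3  0  0  1  1  2  2  3  3  0  0  1  1  2
P-positions are exactly the n with G(n) = 0.

0, 1, 8, 9, 16, 17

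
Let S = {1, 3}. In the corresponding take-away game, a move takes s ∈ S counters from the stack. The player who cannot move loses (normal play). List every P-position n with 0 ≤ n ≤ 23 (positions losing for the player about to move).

0, 2, 4, 6, 8, 10, 12, 14, 16, 18, 20, 22

G(0) = 0
G(1) = mex{0} = 1
G(2) = mex{1} = 0
G(3) = mex{0,0} = 1
G(4) = mex{1,1} = 0
G(5) = mex{0,0} = 1
G(6) = mex{1,1} = 0
G(7) = mex{0,0} = 1
G(8) = mex{1,1} = 0
G(9) = mex{0,0} = 1
G(10) = mex{1,1} = 0
G(11) = mex{0,0} = 1
G(12) = mex{1,1} = 0
G(13) = mex{0,0} = 1
G(14) = mex{1,1} = 0
G(15) = mex{0,0} = 1
G(16) = mex{1,1} = 0
G(17) = mex{0,0} = 1
G(18) = mex{1,1} = 0
G(19) = mex{0,0} = 1
G(20) = mex{1,1} = 0
G(21) = mex{0,0} = 1
G(22) = mex{1,1} = 0
G(23) = mex{0,0} = 1
P-positions are exactly the n with G(n) = 0.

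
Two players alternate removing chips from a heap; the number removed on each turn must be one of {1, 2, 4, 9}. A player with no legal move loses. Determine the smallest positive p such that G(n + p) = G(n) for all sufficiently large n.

n :  0  1  2  3  4  5  6  7  8  9 10 11 12 13 14 15 16 17 18 19 20 21 22 23
G :  0  1  2  0  1  2  0  1  2  3  4  0  1  2  0  1  2  0  1  2  3  4  0  1
G(n+11) = G(n) holds for n = 0,…,8 (a full window of length max(S) = 9), so the sequence is purely periodic with period 11.

11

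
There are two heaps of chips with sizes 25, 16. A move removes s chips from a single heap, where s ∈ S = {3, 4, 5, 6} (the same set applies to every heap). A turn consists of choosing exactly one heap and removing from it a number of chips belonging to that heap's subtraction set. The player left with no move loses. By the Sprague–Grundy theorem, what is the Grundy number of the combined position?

All heaps use S = {3, 4, 5, 6}:
n :  0  1  2  3  4  5  6  7  8  9 10 11 12 13 14 15 16 17 18 19 20 21 22 23 24 25
G :  0  0  0  1  1  1  2  2  2  0  0  0  1  1  1  2  2  2  0  0  0  1  1  1  2  2
Heap A: G(25) = 2.
Heap B: G(16) = 2.
Combined Grundy value = 2 ⊕ 2 = 0.

0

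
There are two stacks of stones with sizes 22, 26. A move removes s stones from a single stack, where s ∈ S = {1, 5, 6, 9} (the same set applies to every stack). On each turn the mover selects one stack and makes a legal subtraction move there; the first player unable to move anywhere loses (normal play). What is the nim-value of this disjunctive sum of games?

All stacks use S = {1, 5, 6, 9}:
G(0) = 0
G(1) = mex{0} = 1
G(2) = mex{1} = 0
G(3) = mex{0} = 1
G(4) = mex{1} = 0
G(5) = mex{0,0} = 1
G(6) = mex{1,1,0} = 2
G(7) = mex{2,0,1} = 3
G(8) = mex{3,1,0} = 2
G(9) = mex{2,0,1,0} = 3
G(10) = mex{3,1,0,1} = 2
G(11) = mex{2,2,1,0} = 3
G(12) = mex{3,3,2,1} = 0
G(13) = mex{0,2,3,0} = 1
G(14) = mex{1,3,2,1} = 0
G(15) = mex{0,2,3,2} = 1
G(16) = mex{1,3,2,3} = 0
G(17) = mex{0,0,3,2} = 1
G(18) = mex{1,1,0,3} = 2
G(19) = mex{2,0,1,2} = 3
G(20) = mex{3,1,0,3} = 2
G(21) = mex{2,0,1,0} = 3
G(22) = mex{3,1,0,1} = 2
G(23) = mex{2,2,1,0} = 3
G(24) = mex{3,3,2,1} = 0
G(25) = mex{0,2,3,0} = 1
G(26) = mex{1,3,2,1} = 0
Stack A: G(22) = 2.
Stack B: G(26) = 0.
Combined Grundy value = 2 ⊕ 0 = 2.

2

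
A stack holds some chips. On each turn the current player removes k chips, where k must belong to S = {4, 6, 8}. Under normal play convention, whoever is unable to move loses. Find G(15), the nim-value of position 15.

n :  0  1  2  3  4  5  6  7  8  9 10 11 12 13 14 15
G :  0  0  0  0  1  1  1  1  2  2  2  2  0  0  0  0

0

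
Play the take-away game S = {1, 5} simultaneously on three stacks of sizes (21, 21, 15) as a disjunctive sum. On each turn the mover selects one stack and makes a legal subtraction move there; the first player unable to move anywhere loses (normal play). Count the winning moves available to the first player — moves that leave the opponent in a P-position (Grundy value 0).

6

All stacks use S = {1, 5}:
n :  0  1  2  3  4  5  6  7  8  9 10 11 12 13 14 15 16 17 18 19 20 21
G :  0  1  0  1  0  1  0  1  0  1  0  1  0  1  0  1  0  1  0  1  0  1
Stack A: G(21) = 1.
Stack B: G(21) = 1.
Stack C: G(15) = 1.
Combined Grundy value = 1 ⊕ 1 ⊕ 1 = 1.
A winning move leaves total XOR = 0, i.e. changes one component's Grundy value g to g ⊕ X where X is the current total.
Stack A: need g' = 1⊕1 = 0. Options: 21−1→G=0, 21−5→G=0. Hits: 2.
Stack B: need g' = 1⊕1 = 0. Options: 21−1→G=0, 21−5→G=0. Hits: 2.
Stack C: need g' = 1⊕1 = 0. Options: 15−1→G=0, 15−5→G=0. Hits: 2.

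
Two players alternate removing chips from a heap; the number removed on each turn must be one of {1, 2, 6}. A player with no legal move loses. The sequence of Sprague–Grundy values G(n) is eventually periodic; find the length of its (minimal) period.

7

n :  0  1  2  3  4  5  6  7  8  9 10 11 12 13 14 15
G :  0  1  2  0  1  2  3  0  1  2  0  1  2  3  0  1
G(n+7) = G(n) holds for n = 0,…,5 (a full window of length max(S) = 6), so the sequence is purely periodic with period 7.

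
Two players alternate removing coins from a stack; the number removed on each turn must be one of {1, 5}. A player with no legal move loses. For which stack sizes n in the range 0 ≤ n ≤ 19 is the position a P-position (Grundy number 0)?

0, 2, 4, 6, 8, 10, 12, 14, 16, 18

n :  0  1  2  3  4  5  6  7  8  9 10 11 12 13 14 15 16 17 18 19
G :  0  1  0  1  0  1  0  1  0  1  0  1  0  1  0  1  0  1  0  1
P-positions are exactly the n with G(n) = 0.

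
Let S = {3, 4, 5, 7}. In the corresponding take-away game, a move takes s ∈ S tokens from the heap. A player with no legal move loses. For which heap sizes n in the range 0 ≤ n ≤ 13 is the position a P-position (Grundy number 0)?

0, 1, 2, 10, 11, 12

G(0) = 0
G(1) = mex{} = 0
G(2) = mex{} = 0
G(3) = mex{0} = 1
G(4) = mex{0,0} = 1
G(5) = mex{0,0,0} = 1
G(6) = mex{1,0,0} = 2
G(7) = mex{1,1,0,0} = 2
G(8) = mex{1,1,1,0} = 2
G(9) = mex{2,1,1,0} = 3
G(10) = mex{2,2,1,1} = 0
G(11) = mex{2,2,2,1} = 0
G(12) = mex{3,2,2,1} = 0
G(13) = mex{0,3,2,2} = 1
P-positions are exactly the n with G(n) = 0.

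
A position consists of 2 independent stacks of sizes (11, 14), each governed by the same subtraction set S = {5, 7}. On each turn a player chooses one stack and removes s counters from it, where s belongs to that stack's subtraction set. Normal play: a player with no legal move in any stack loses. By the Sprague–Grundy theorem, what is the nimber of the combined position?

2

All stacks use S = {5, 7}:
G(0) = 0
G(1) = mex{} = 0
G(2) = mex{} = 0
G(3) = mex{} = 0
G(4) = mex{} = 0
G(5) = mex{0} = 1
G(6) = mex{0} = 1
G(7) = mex{0,0} = 1
G(8) = mex{0,0} = 1
G(9) = mex{0,0} = 1
G(10) = mex{1,0} = 2
G(11) = mex{1,0} = 2
G(12) = mex{1,1} = 0
G(13) = mex{1,1} = 0
G(14) = mex{1,1} = 0
Stack A: G(11) = 2.
Stack B: G(14) = 0.
Combined Grundy value = 2 ⊕ 0 = 2.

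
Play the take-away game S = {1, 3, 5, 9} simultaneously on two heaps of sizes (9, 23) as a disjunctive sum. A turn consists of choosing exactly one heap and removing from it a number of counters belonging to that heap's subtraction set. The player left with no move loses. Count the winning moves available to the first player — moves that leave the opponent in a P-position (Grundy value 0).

0

All heaps use S = {1, 3, 5, 9}:
n :  0  1  2  3  4  5  6  7  8  9 10 11 12 13 14 15 16 17 18 19 20 21 22 23
G :  0  1  0  1  0  1  0  1  0  1  0  1  0  1  0  1  0  1  0  1  0  1  0  1
Heap A: G(9) = 1.
Heap B: G(23) = 1.
Combined Grundy value = 1 ⊕ 1 = 0.
A winning move leaves total XOR = 0, i.e. changes one component's Grundy value g to g ⊕ X where X is the current total.
Heap A: target g' = 1⊕0 = 1, but every legal move changes the Grundy value (mex property), so 0 moves.
Heap B: target g' = 1⊕0 = 1, but every legal move changes the Grundy value (mex property), so 0 moves.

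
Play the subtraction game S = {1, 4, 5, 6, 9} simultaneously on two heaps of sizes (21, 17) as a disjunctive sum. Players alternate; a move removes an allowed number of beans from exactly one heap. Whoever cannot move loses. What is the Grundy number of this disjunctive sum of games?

All heaps use S = {1, 4, 5, 6, 9}:
n :  0  1  2  3  4  5  6  7  8  9 10 11 12 13 14 15 16 17 18 19 20 21
G :  0  1  0  1  2  3  2  3  4  5  0  1  0  1  2  3  2  3  4  5  0  1
Heap A: G(21) = 1.
Heap B: G(17) = 3.
Combined Grundy value = 1 ⊕ 3 = 2.

2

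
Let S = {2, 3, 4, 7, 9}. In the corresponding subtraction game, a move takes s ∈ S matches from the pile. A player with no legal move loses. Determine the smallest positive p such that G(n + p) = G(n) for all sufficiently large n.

n :  0  1  2  3  4  5  6  7  8  9 10 11 12 13 14 15 16 17 18 19 20 21 22 23
G :  0  0  1  1  2  2  0  3  1  4  2  0  0  1  1  2  2  0  3  1  4  2  0  0
G(n+11) = G(n) holds for n = 0,…,8 (a full window of length max(S) = 9), so the sequence is purely periodic with period 11.

11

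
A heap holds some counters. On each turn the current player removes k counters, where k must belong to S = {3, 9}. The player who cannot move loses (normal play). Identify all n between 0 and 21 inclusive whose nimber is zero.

n :  0  1  2  3  4  5  6  7  8  9 10 11 12 13 14 15 16 17 18 19 20 21
G :  0  0  0  1  1  1  0  0  0  1  1  1  0  0  0  1  1  1  0  0  0  1
P-positions are exactly the n with G(n) = 0.

0, 1, 2, 6, 7, 8, 12, 13, 14, 18, 19, 20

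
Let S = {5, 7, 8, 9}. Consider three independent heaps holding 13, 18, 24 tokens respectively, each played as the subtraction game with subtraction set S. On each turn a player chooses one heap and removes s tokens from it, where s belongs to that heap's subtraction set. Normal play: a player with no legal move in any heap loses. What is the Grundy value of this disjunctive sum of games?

All heaps use S = {5, 7, 8, 9}:
n :  0  1  2  3  4  5  6  7  8  9 10 11 12 13 14 15 16 17 18 19 20 21 22 23 24
G :  0  0  0  0  0  1  1  1  1  1  2  2  2  2  0  0  0  0  0  1  1  1  1  1  2
Heap A: G(13) = 2.
Heap B: G(18) = 0.
Heap C: G(24) = 2.
Combined Grundy value = 2 ⊕ 0 ⊕ 2 = 0.

0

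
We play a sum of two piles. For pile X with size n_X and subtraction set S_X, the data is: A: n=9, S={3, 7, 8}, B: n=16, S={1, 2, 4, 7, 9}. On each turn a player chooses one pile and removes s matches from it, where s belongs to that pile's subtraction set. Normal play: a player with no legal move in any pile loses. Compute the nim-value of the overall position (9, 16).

Pile A, S = {3, 7, 8}:
G(0) = 0
G(1) = mex{} = 0
G(2) = mex{} = 0
G(3) = mex{0} = 1
G(4) = mex{0} = 1
G(5) = mex{0} = 1
G(6) = mex{1} = 0
G(7) = mex{1,0} = 2
G(8) = mex{1,0,0} = 2
G(9) = mex{0,0,0} = 1
G_A(9) = 1.
Pile B, S = {1, 2, 4, 7, 9}:
n :  0  1  2  3  4  5  6  7  8  9 10 11 12 13 14 15 16
G :  0  1  2  0  1  2  0  1  2  3  4  0  1  2  0  1  2
G_B(16) = 2.
Combined Grundy value = 1 ⊕ 2 = 3.

3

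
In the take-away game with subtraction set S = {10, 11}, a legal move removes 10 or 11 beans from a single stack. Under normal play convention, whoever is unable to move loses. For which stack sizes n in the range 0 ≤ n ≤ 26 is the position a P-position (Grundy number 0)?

G(0) = 0
G(1) = mex{} = 0
G(2) = mex{} = 0
G(3) = mex{} = 0
G(4) = mex{} = 0
G(5) = mex{} = 0
G(6) = mex{} = 0
G(7) = mex{} = 0
G(8) = mex{} = 0
G(9) = mex{} = 0
G(10) = mex{0} = 1
G(11) = mex{0,0} = 1
G(12) = mex{0,0} = 1
G(13) = mex{0,0} = 1
G(14) = mex{0,0} = 1
G(15) = mex{0,0} = 1
G(16) = mex{0,0} = 1
G(17) = mex{0,0} = 1
G(18) = mex{0,0} = 1
G(19) = mex{0,0} = 1
G(20) = mex{1,0} = 2
G(21) = mex{1,1} = 0
G(22) = mex{1,1} = 0
G(23) = mex{1,1} = 0
G(24) = mex{1,1} = 0
G(25) = mex{1,1} = 0
G(26) = mex{1,1} = 0
P-positions are exactly the n with G(n) = 0.

0, 1, 2, 3, 4, 5, 6, 7, 8, 9, 21, 22, 23, 24, 25, 26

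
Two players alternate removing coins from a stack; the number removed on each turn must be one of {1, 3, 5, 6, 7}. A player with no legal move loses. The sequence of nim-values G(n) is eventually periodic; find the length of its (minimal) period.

G(0) = 0
G(1) = mex{0} = 1
G(2) = mex{1} = 0
G(3) = mex{0,0} = 1
G(4) = mex{1,1} = 0
G(5) = mex{0,0,0} = 1
G(6) = mex{1,1,1,0} = 2
G(7) = mex{2,0,0,1,0} = 3
G(8) = mex{3,1,1,0,1} = 2
G(9) = mex{2,2,0,1,0} = 3
G(10) = mex{3,3,1,0,1} = 2
G(11) = mex{2,2,2,1,0} = 3
G(12) = mex{3,3,3,2,1} = 0
G(13) = mex{0,2,2,3,2} = 1
G(14) = mex{1,3,3,2,3} = 0
G(15) = mex{0,0,2,3,2} = 1
G(16) = mex{1,1,3,2,3} = 0
G(17) = mex{0,0,0,3,2} = 1
G(18) = mex{1,1,1,0,3} = 2
G(19) = mex{2,0,0,1,0} = 3
G(20) = mex{3,1,1,0,1} = 2
G(21) = mex{2,2,0,1,0} = 3
G(22) = mex{3,3,1,0,1} = 2
G(23) = mex{2,2,2,1,0} = 3
G(24) = mex{3,3,3,2,1} = 0
G(25) = mex{0,2,2,3,2} = 1
G(n+12) = G(n) holds for n = 0,…,6 (a full window of length max(S) = 7), so the sequence is purely periodic with period 12.

12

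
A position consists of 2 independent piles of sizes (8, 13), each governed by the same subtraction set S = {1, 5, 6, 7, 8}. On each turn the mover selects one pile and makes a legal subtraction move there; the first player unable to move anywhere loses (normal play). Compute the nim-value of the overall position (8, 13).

All piles use S = {1, 5, 6, 7, 8}:
n :  0  1  2  3  4  5  6  7  8  9 10 11 12 13
G :  0  1  0  1  0  1  2  3  2  3  2  3  4  0
Pile A: G(8) = 2.
Pile B: G(13) = 0.
Combined Grundy value = 2 ⊕ 0 = 2.

2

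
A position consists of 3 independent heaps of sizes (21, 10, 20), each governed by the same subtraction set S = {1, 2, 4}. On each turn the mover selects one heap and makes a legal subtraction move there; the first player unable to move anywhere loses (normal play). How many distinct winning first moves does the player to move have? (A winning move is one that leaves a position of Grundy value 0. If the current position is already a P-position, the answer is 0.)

All heaps use S = {1, 2, 4}:
n :  0  1  2  3  4  5  6  7  8  9 10 11 12 13 14 15 16 17 18 19 20 21
G :  0  1  2  0  1  2  0  1  2  0  1  2  0  1  2  0  1  2  0  1  2  0
Heap A: G(21) = 0.
Heap B: G(10) = 1.
Heap C: G(20) = 2.
Combined Grundy value = 0 ⊕ 1 ⊕ 2 = 3.
A winning move leaves total XOR = 0, i.e. changes one component's Grundy value g to g ⊕ X where X is the current total.
Heap A: need g' = 0⊕3 = 3. Options: 21−1→G=2, 21−2→G=1, 21−4→G=2. Hits: 0.
Heap B: need g' = 1⊕3 = 2. Options: 10−1→G=0, 10−2→G=2, 10−4→G=0. Hits: 1.
Heap C: need g' = 2⊕3 = 1. Options: 20−1→G=1, 20−2→G=0, 20−4→G=1. Hits: 2.

3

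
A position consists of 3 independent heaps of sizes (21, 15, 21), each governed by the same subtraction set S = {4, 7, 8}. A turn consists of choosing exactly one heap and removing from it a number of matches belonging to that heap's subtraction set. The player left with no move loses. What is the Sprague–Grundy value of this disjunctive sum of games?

All heaps use S = {4, 7, 8}:
G(0) = 0
G(1) = mex{} = 0
G(2) = mex{} = 0
G(3) = mex{} = 0
G(4) = mex{0} = 1
G(5) = mex{0} = 1
G(6) = mex{0} = 1
G(7) = mex{0,0} = 1
G(8) = mex{1,0,0} = 2
G(9) = mex{1,0,0} = 2
G(10) = mex{1,0,0} = 2
G(11) = mex{1,1,0} = 2
G(12) = mex{2,1,1} = 0
G(13) = mex{2,1,1} = 0
G(14) = mex{2,1,1} = 0
G(15) = mex{2,2,1} = 0
G(16) = mex{0,2,2} = 1
G(17) = mex{0,2,2} = 1
G(18) = mex{0,2,2} = 1
G(19) = mex{0,0,2} = 1
G(20) = mex{1,0,0} = 2
G(21) = mex{1,0,0} = 2
Heap A: G(21) = 2.
Heap B: G(15) = 0.
Heap C: G(21) = 2.
Combined Grundy value = 2 ⊕ 0 ⊕ 2 = 0.

0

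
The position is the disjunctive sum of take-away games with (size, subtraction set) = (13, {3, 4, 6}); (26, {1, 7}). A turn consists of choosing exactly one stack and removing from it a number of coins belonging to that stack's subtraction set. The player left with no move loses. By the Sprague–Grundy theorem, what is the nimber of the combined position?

1

Stack A, S = {3, 4, 6}:
G(0) = 0
G(1) = mex{} = 0
G(2) = mex{} = 0
G(3) = mex{0} = 1
G(4) = mex{0,0} = 1
G(5) = mex{0,0} = 1
G(6) = mex{1,0,0} = 2
G(7) = mex{1,1,0} = 2
G(8) = mex{1,1,0} = 2
G(9) = mex{2,1,1} = 0
G(10) = mex{2,2,1} = 0
G(11) = mex{2,2,1} = 0
G(12) = mex{0,2,2} = 1
G(13) = mex{0,0,2} = 1
G_A(13) = 1.
Stack B, S = {1, 7}:
G(0) = 0
G(1) = mex{0} = 1
G(2) = mex{1} = 0
G(3) = mex{0} = 1
G(4) = mex{1} = 0
G(5) = mex{0} = 1
G(6) = mex{1} = 0
G(7) = mex{0,0} = 1
G(8) = mex{1,1} = 0
G(9) = mex{0,0} = 1
G(10) = mex{1,1} = 0
G(11) = mex{0,0} = 1
G(12) = mex{1,1} = 0
G(13) = mex{0,0} = 1
G(14) = mex{1,1} = 0
G(15) = mex{0,0} = 1
G(16) = mex{1,1} = 0
G(17) = mex{0,0} = 1
G(18) = mex{1,1} = 0
G(19) = mex{0,0} = 1
G(20) = mex{1,1} = 0
G(21) = mex{0,0} = 1
G(22) = mex{1,1} = 0
G(23) = mex{0,0} = 1
G(24) = mex{1,1} = 0
G(25) = mex{0,0} = 1
G(26) = mex{1,1} = 0
G_B(26) = 0.
Combined Grundy value = 1 ⊕ 0 = 1.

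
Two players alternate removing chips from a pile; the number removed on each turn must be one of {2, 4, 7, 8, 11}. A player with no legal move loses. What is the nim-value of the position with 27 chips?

G(0) = 0
G(1) = mex{} = 0
G(2) = mex{0} = 1
G(3) = mex{0} = 1
G(4) = mex{1,0} = 2
G(5) = mex{1,0} = 2
G(6) = mex{2,1} = 0
G(7) = mex{2,1,0} = 3
G(8) = mex{0,2,0,0} = 1
G(9) = mex{3,2,1,0} = 4
G(10) = mex{1,0,1,1} = 2
G(11) = mex{4,3,2,1,0} = 5
G(12) = mex{2,1,2,2,0} = 3
G(13) = mex{5,4,0,2,1} = 3
G(14) = mex{3,2,3,0,1} = 4
G(15) = mex{3,5,1,3,2} = 0
G(16) = mex{4,3,4,1,2} = 0
G(17) = mex{0,3,2,4,0} = 1
G(18) = mex{0,4,5,2,3} = 1
G(19) = mex{1,0,3,5,1} = 2
G(20) = mex{1,0,3,3,4} = 2
G(21) = mex{2,1,4,3,2} = 0
G(22) = mex{2,1,0,4,5} = 3
G(23) = mex{0,2,0,0,3} = 1
G(24) = mex{3,2,1,0,3} = 4
G(25) = mex{1,0,1,1,4} = 2
G(26) = mex{4,3,2,1,0} = 5
G(27) = mex{2,1,2,2,0} = 3

3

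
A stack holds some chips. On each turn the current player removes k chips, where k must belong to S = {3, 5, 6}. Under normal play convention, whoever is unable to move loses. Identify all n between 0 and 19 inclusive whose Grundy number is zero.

0, 1, 2, 9, 10, 11, 18, 19

G(0) = 0
G(1) = mex{} = 0
G(2) = mex{} = 0
G(3) = mex{0} = 1
G(4) = mex{0} = 1
G(5) = mex{0,0} = 1
G(6) = mex{1,0,0} = 2
G(7) = mex{1,0,0} = 2
G(8) = mex{1,1,0} = 2
G(9) = mex{2,1,1} = 0
G(10) = mex{2,1,1} = 0
G(11) = mex{2,2,1} = 0
G(12) = mex{0,2,2} = 1
G(13) = mex{0,2,2} = 1
G(14) = mex{0,0,2} = 1
G(15) = mex{1,0,0} = 2
G(16) = mex{1,0,0} = 2
G(17) = mex{1,1,0} = 2
G(18) = mex{2,1,1} = 0
G(19) = mex{2,1,1} = 0
P-positions are exactly the n with G(n) = 0.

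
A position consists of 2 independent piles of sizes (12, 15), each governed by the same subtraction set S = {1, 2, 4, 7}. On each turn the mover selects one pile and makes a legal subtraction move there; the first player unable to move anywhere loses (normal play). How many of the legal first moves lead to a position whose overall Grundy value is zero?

0

All piles use S = {1, 2, 4, 7}:
n :  0  1  2  3  4  5  6  7  8  9 10 11 12 13 14 15
G :  0  1  2  0  1  2  0  1  2  0  1  2  0  1  2  0
Pile A: G(12) = 0.
Pile B: G(15) = 0.
Combined Grundy value = 0 ⊕ 0 = 0.
A winning move leaves total XOR = 0, i.e. changes one component's Grundy value g to g ⊕ X where X is the current total.
Pile A: target g' = 0⊕0 = 0, but every legal move changes the Grundy value (mex property), so 0 moves.
Pile B: target g' = 0⊕0 = 0, but every legal move changes the Grundy value (mex property), so 0 moves.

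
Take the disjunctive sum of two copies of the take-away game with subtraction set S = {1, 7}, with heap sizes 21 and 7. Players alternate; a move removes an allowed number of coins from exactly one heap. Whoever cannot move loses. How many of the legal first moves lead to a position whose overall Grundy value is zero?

0

All heaps use S = {1, 7}:
G(0) = 0
G(1) = mex{0} = 1
G(2) = mex{1} = 0
G(3) = mex{0} = 1
G(4) = mex{1} = 0
G(5) = mex{0} = 1
G(6) = mex{1} = 0
G(7) = mex{0,0} = 1
G(8) = mex{1,1} = 0
G(9) = mex{0,0} = 1
G(10) = mex{1,1} = 0
G(11) = mex{0,0} = 1
G(12) = mex{1,1} = 0
G(13) = mex{0,0} = 1
G(14) = mex{1,1} = 0
G(15) = mex{0,0} = 1
G(16) = mex{1,1} = 0
G(17) = mex{0,0} = 1
G(18) = mex{1,1} = 0
G(19) = mex{0,0} = 1
G(20) = mex{1,1} = 0
G(21) = mex{0,0} = 1
Heap A: G(21) = 1.
Heap B: G(7) = 1.
Combined Grundy value = 1 ⊕ 1 = 0.
A winning move leaves total XOR = 0, i.e. changes one component's Grundy value g to g ⊕ X where X is the current total.
Heap A: target g' = 1⊕0 = 1, but every legal move changes the Grundy value (mex property), so 0 moves.
Heap B: target g' = 1⊕0 = 1, but every legal move changes the Grundy value (mex property), so 0 moves.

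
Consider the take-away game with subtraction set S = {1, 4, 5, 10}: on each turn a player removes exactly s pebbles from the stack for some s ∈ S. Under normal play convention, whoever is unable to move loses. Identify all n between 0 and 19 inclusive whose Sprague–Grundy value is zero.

G(0) = 0
G(1) = mex{0} = 1
G(2) = mex{1} = 0
G(3) = mex{0} = 1
G(4) = mex{1,0} = 2
G(5) = mex{2,1,0} = 3
G(6) = mex{3,0,1} = 2
G(7) = mex{2,1,0} = 3
G(8) = mex{3,2,1} = 0
G(9) = mex{0,3,2} = 1
G(10) = mex{1,2,3,0} = 4
G(11) = mex{4,3,2,1} = 0
G(12) = mex{0,0,3,0} = 1
G(13) = mex{1,1,0,1} = 2
G(14) = mex{2,4,1,2} = 0
G(15) = mex{0,0,4,3} = 1
G(16) = mex{1,1,0,2} = 3
G(17) = mex{3,2,1,3} = 0
G(18) = mex{0,0,2,0} = 1
G(19) = mex{1,1,0,1} = 2
P-positions are exactly the n with G(n) = 0.

0, 2, 8, 11, 14, 17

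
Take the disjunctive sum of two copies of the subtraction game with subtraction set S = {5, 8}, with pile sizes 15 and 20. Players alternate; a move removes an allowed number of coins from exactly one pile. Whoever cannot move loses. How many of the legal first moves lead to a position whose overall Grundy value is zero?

2

All piles use S = {5, 8}:
G(0) = 0
G(1) = mex{} = 0
G(2) = mex{} = 0
G(3) = mex{} = 0
G(4) = mex{} = 0
G(5) = mex{0} = 1
G(6) = mex{0} = 1
G(7) = mex{0} = 1
G(8) = mex{0,0} = 1
G(9) = mex{0,0} = 1
G(10) = mex{1,0} = 2
G(11) = mex{1,0} = 2
G(12) = mex{1,0} = 2
G(13) = mex{1,1} = 0
G(14) = mex{1,1} = 0
G(15) = mex{2,1} = 0
G(16) = mex{2,1} = 0
G(17) = mex{2,1} = 0
G(18) = mex{0,2} = 1
G(19) = mex{0,2} = 1
G(20) = mex{0,2} = 1
Pile A: G(15) = 0.
Pile B: G(20) = 1.
Combined Grundy value = 0 ⊕ 1 = 1.
A winning move leaves total XOR = 0, i.e. changes one component's Grundy value g to g ⊕ X where X is the current total.
Pile A: need g' = 0⊕1 = 1. Options: 15−5→G=2, 15−8→G=1. Hits: 1.
Pile B: need g' = 1⊕1 = 0. Options: 20−5→G=0, 20−8→G=2. Hits: 1.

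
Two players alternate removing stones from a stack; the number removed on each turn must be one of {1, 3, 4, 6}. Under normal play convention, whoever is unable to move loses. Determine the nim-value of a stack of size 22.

1

G(0) = 0
G(1) = mex{0} = 1
G(2) = mex{1} = 0
G(3) = mex{0,0} = 1
G(4) = mex{1,1,0} = 2
G(5) = mex{2,0,1} = 3
G(6) = mex{3,1,0,0} = 2
G(7) = mex{2,2,1,1} = 0
G(8) = mex{0,3,2,0} = 1
G(9) = mex{1,2,3,1} = 0
G(10) = mex{0,0,2,2} = 1
G(11) = mex{1,1,0,3} = 2
G(12) = mex{2,0,1,2} = 3
G(13) = mex{3,1,0,0} = 2
G(14) = mex{2,2,1,1} = 0
G(15) = mex{0,3,2,0} = 1
G(16) = mex{1,2,3,1} = 0
G(17) = mex{0,0,2,2} = 1
G(18) = mex{1,1,0,3} = 2
G(19) = mex{2,0,1,2} = 3
G(20) = mex{3,1,0,0} = 2
G(21) = mex{2,2,1,1} = 0
G(22) = mex{0,3,2,0} = 1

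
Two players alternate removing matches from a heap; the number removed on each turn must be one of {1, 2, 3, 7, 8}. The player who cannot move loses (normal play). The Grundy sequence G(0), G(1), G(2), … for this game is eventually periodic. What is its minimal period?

9

G(0) = 0
G(1) = mex{0} = 1
G(2) = mex{1,0} = 2
G(3) = mex{2,1,0} = 3
G(4) = mex{3,2,1} = 0
G(5) = mex{0,3,2} = 1
G(6) = mex{1,0,3} = 2
G(7) = mex{2,1,0,0} = 3
G(8) = mex{3,2,1,1,0} = 4
G(9) = mex{4,3,2,2,1} = 0
G(10) = mex{0,4,3,3,2} = 1
G(11) = mex{1,0,4,0,3} = 2
G(12) = mex{2,1,0,1,0} = 3
G(13) = mex{3,2,1,2,1} = 0
G(14) = mex{0,3,2,3,2} = 1
G(15) = mex{1,0,3,4,3} = 2
G(16) = mex{2,1,0,0,4} = 3
G(17) = mex{3,2,1,1,0} = 4
G(18) = mex{4,3,2,2,1} = 0
G(19) = mex{0,4,3,3,2} = 1
G(n+9) = G(n) holds for n = 0,…,7 (a full window of length max(S) = 8), so the sequence is purely periodic with period 9.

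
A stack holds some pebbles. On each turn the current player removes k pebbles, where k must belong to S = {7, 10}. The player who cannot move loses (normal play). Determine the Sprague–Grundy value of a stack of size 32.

2

G(0) = 0
G(1) = mex{} = 0
G(2) = mex{} = 0
G(3) = mex{} = 0
G(4) = mex{} = 0
G(5) = mex{} = 0
G(6) = mex{} = 0
G(7) = mex{0} = 1
G(8) = mex{0} = 1
G(9) = mex{0} = 1
G(10) = mex{0,0} = 1
G(11) = mex{0,0} = 1
G(12) = mex{0,0} = 1
G(13) = mex{0,0} = 1
G(14) = mex{1,0} = 2
G(15) = mex{1,0} = 2
G(16) = mex{1,0} = 2
G(17) = mex{1,1} = 0
G(18) = mex{1,1} = 0
G(19) = mex{1,1} = 0
G(20) = mex{1,1} = 0
G(21) = mex{2,1} = 0
G(22) = mex{2,1} = 0
G(23) = mex{2,1} = 0
G(24) = mex{0,2} = 1
G(25) = mex{0,2} = 1
G(26) = mex{0,2} = 1
G(27) = mex{0,0} = 1
G(28) = mex{0,0} = 1
G(29) = mex{0,0} = 1
G(30) = mex{0,0} = 1
G(31) = mex{1,0} = 2
G(32) = mex{1,0} = 2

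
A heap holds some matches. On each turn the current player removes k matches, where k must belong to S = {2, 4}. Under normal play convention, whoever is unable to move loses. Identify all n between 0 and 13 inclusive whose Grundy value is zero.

G(0) = 0
G(1) = mex{} = 0
G(2) = mex{0} = 1
G(3) = mex{0} = 1
G(4) = mex{1,0} = 2
G(5) = mex{1,0} = 2
G(6) = mex{2,1} = 0
G(7) = mex{2,1} = 0
G(8) = mex{0,2} = 1
G(9) = mex{0,2} = 1
G(10) = mex{1,0} = 2
G(11) = mex{1,0} = 2
G(12) = mex{2,1} = 0
G(13) = mex{2,1} = 0
P-positions are exactly the n with G(n) = 0.

0, 1, 6, 7, 12, 13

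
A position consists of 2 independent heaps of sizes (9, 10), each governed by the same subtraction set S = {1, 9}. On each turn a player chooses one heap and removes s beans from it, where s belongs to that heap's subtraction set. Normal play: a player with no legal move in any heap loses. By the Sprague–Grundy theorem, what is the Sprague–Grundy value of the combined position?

All heaps use S = {1, 9}:
G(0) = 0
G(1) = mex{0} = 1
G(2) = mex{1} = 0
G(3) = mex{0} = 1
G(4) = mex{1} = 0
G(5) = mex{0} = 1
G(6) = mex{1} = 0
G(7) = mex{0} = 1
G(8) = mex{1} = 0
G(9) = mex{0,0} = 1
G(10) = mex{1,1} = 0
Heap A: G(9) = 1.
Heap B: G(10) = 0.
Combined Grundy value = 1 ⊕ 0 = 1.

1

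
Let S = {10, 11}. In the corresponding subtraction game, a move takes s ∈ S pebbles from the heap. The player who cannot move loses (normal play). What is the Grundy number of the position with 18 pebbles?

1

G(0) = 0
G(1) = mex{} = 0
G(2) = mex{} = 0
G(3) = mex{} = 0
G(4) = mex{} = 0
G(5) = mex{} = 0
G(6) = mex{} = 0
G(7) = mex{} = 0
G(8) = mex{} = 0
G(9) = mex{} = 0
G(10) = mex{0} = 1
G(11) = mex{0,0} = 1
G(12) = mex{0,0} = 1
G(13) = mex{0,0} = 1
G(14) = mex{0,0} = 1
G(15) = mex{0,0} = 1
G(16) = mex{0,0} = 1
G(17) = mex{0,0} = 1
G(18) = mex{0,0} = 1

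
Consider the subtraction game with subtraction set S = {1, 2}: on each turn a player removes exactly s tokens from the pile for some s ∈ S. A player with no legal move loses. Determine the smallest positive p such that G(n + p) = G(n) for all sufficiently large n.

3

G(0) = 0
G(1) = mex{0} = 1
G(2) = mex{1,0} = 2
G(3) = mex{2,1} = 0
G(4) = mex{0,2} = 1
G(5) = mex{1,0} = 2
G(6) = mex{2,1} = 0
G(7) = mex{0,2} = 1
G(8) = mex{1,0} = 2
G(9) = mex{2,1} = 0
G(10) = mex{0,2} = 1
G(11) = mex{1,0} = 2
G(12) = mex{2,1} = 0
G(13) = mex{0,2} = 1
G(14) = mex{1,0} = 2
G(n+3) = G(n) holds for n = 0,…,1 (a full window of length max(S) = 2), so the sequence is purely periodic with period 3.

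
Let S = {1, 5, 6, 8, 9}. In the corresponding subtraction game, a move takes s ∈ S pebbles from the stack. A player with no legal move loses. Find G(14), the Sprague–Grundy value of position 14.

G(0) = 0
G(1) = mex{0} = 1
G(2) = mex{1} = 0
G(3) = mex{0} = 1
G(4) = mex{1} = 0
G(5) = mex{0,0} = 1
G(6) = mex{1,1,0} = 2
G(7) = mex{2,0,1} = 3
G(8) = mex{3,1,0,0} = 2
G(9) = mex{2,0,1,1,0} = 3
G(10) = mex{3,1,0,0,1} = 2
G(11) = mex{2,2,1,1,0} = 3
G(12) = mex{3,3,2,0,1} = 4
G(13) = mex{4,2,3,1,0} = 5
G(14) = mex{5,3,2,2,1} = 0

0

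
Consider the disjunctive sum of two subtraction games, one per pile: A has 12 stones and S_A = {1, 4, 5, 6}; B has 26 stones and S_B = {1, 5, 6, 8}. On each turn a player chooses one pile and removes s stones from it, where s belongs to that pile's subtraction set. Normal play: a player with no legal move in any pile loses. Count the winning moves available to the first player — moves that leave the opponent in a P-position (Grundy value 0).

2

Pile A, S = {1, 4, 5, 6}:
G(0) = 0
G(1) = mex{0} = 1
G(2) = mex{1} = 0
G(3) = mex{0} = 1
G(4) = mex{1,0} = 2
G(5) = mex{2,1,0} = 3
G(6) = mex{3,0,1,0} = 2
G(7) = mex{2,1,0,1} = 3
G(8) = mex{3,2,1,0} = 4
G(9) = mex{4,3,2,1} = 0
G(10) = mex{0,2,3,2} = 1
G(11) = mex{1,3,2,3} = 0
G(12) = mex{0,4,3,2} = 1
G_A(12) = 1.
Pile B, S = {1, 5, 6, 8}:
n :  0  1  2  3  4  5  6  7  8  9 10 11 12 13 14 15 16 17 18 19 20 21 22 23 24 25 26
G :  0  1  0  1  0  1  2  3  2  3  2  0  1  0  1  0  1  2  3  2  3  2  0  1  0  1  0
G_B(26) = 0.
Combined Grundy value = 1 ⊕ 0 = 1.
A winning move leaves total XOR = 0, i.e. changes one component's Grundy value g to g ⊕ X where X is the current total.
Pile A: need g' = 1⊕1 = 0. Options: 12−1→G=0, 12−4→G=4, 12−5→G=3, 12−6→G=2. Hits: 1.
Pile B: need g' = 0⊕1 = 1. Options: 26−1→G=1, 26−5→G=2, 26−6→G=3, 26−8→G=3. Hits: 1.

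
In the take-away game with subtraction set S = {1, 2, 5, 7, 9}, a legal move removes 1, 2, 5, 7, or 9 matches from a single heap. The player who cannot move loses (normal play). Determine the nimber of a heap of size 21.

1

G(0) = 0
G(1) = mex{0} = 1
G(2) = mex{1,0} = 2
G(3) = mex{2,1} = 0
G(4) = mex{0,2} = 1
G(5) = mex{1,0,0} = 2
G(6) = mex{2,1,1} = 0
G(7) = mex{0,2,2,0} = 1
G(8) = mex{1,0,0,1} = 2
G(9) = mex{2,1,1,2,0} = 3
G(10) = mex{3,2,2,0,1} = 4
G(11) = mex{4,3,0,1,2} = 5
G(12) = mex{5,4,1,2,0} = 3
G(13) = mex{3,5,2,0,1} = 4
G(14) = mex{4,3,3,1,2} = 0
G(15) = mex{0,4,4,2,0} = 1
G(16) = mex{1,0,5,3,1} = 2
G(17) = mex{2,1,3,4,2} = 0
G(18) = mex{0,2,4,5,3} = 1
G(19) = mex{1,0,0,3,4} = 2
G(20) = mex{2,1,1,4,5} = 0
G(21) = mex{0,2,2,0,3} = 1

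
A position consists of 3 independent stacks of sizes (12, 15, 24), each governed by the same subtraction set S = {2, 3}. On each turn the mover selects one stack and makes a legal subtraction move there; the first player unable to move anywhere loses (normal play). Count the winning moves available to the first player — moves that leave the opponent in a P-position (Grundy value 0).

All stacks use S = {2, 3}:
n :  0  1  2  3  4  5  6  7  8  9 10 11 12 13 14 15 16 17 18 19 20 21 22 23 24
G :  0  0  1  1  2  0  0  1  1  2  0  0  1  1  2  0  0  1  1  2  0  0  1  1  2
Stack A: G(12) = 1.
Stack B: G(15) = 0.
Stack C: G(24) = 2.
Combined Grundy value = 1 ⊕ 0 ⊕ 2 = 3.
A winning move leaves total XOR = 0, i.e. changes one component's Grundy value g to g ⊕ X where X is the current total.
Stack A: need g' = 1⊕3 = 2. Options: 12−2→G=0, 12−3→G=2. Hits: 1.
Stack B: need g' = 0⊕3 = 3. Options: 15−2→G=1, 15−3→G=1. Hits: 0.
Stack C: need g' = 2⊕3 = 1. Options: 24−2→G=1, 24−3→G=0. Hits: 1.

2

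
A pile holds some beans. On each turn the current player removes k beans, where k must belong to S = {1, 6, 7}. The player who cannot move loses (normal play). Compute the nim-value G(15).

G(0) = 0
G(1) = mex{0} = 1
G(2) = mex{1} = 0
G(3) = mex{0} = 1
G(4) = mex{1} = 0
G(5) = mex{0} = 1
G(6) = mex{1,0} = 2
G(7) = mex{2,1,0} = 3
G(8) = mex{3,0,1} = 2
G(9) = mex{2,1,0} = 3
G(10) = mex{3,0,1} = 2
G(11) = mex{2,1,0} = 3
G(12) = mex{3,2,1} = 0
G(13) = mex{0,3,2} = 1
G(14) = mex{1,2,3} = 0
G(15) = mex{0,3,2} = 1

1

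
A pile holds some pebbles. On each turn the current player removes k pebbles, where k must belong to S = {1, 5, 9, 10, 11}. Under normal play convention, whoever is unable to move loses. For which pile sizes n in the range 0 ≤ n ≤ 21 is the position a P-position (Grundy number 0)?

G(0) = 0
G(1) = mex{0} = 1
G(2) = mex{1} = 0
G(3) = mex{0} = 1
G(4) = mex{1} = 0
G(5) = mex{0,0} = 1
G(6) = mex{1,1} = 0
G(7) = mex{0,0} = 1
G(8) = mex{1,1} = 0
G(9) = mex{0,0,0} = 1
G(10) = mex{1,1,1,0} = 2
G(11) = mex{2,0,0,1,0} = 3
G(12) = mex{3,1,1,0,1} = 2
G(13) = mex{2,0,0,1,0} = 3
G(14) = mex{3,1,1,0,1} = 2
G(15) = mex{2,2,0,1,0} = 3
G(16) = mex{3,3,1,0,1} = 2
G(17) = mex{2,2,0,1,0} = 3
G(18) = mex{3,3,1,0,1} = 2
G(19) = mex{2,2,2,1,0} = 3
G(20) = mex{3,3,3,2,1} = 0
G(21) = mex{0,2,2,3,2} = 1
P-positions are exactly the n with G(n) = 0.

0, 2, 4, 6, 8, 20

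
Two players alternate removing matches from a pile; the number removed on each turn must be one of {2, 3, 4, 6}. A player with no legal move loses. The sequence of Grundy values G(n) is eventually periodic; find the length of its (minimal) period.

8

G(0) = 0
G(1) = mex{} = 0
G(2) = mex{0} = 1
G(3) = mex{0,0} = 1
G(4) = mex{1,0,0} = 2
G(5) = mex{1,1,0} = 2
G(6) = mex{2,1,1,0} = 3
G(7) = mex{2,2,1,0} = 3
G(8) = mex{3,2,2,1} = 0
G(9) = mex{3,3,2,1} = 0
G(10) = mex{0,3,3,2} = 1
G(11) = mex{0,0,3,2} = 1
G(12) = mex{1,0,0,3} = 2
G(13) = mex{1,1,0,3} = 2
G(14) = mex{2,1,1,0} = 3
G(15) = mex{2,2,1,0} = 3
G(16) = mex{3,2,2,1} = 0
G(17) = mex{3,3,2,1} = 0
G(n+8) = G(n) holds for n = 0,…,5 (a full window of length max(S) = 6), so the sequence is purely periodic with period 8.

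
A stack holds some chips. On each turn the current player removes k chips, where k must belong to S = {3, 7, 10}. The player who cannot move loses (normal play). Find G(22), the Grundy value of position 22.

1

G(0) = 0
G(1) = mex{} = 0
G(2) = mex{} = 0
G(3) = mex{0} = 1
G(4) = mex{0} = 1
G(5) = mex{0} = 1
G(6) = mex{1} = 0
G(7) = mex{1,0} = 2
G(8) = mex{1,0} = 2
G(9) = mex{0,0} = 1
G(10) = mex{2,1,0} = 3
G(11) = mex{2,1,0} = 3
G(12) = mex{1,1,0} = 2
G(13) = mex{3,0,1} = 2
G(14) = mex{3,2,1} = 0
G(15) = mex{2,2,1} = 0
G(16) = mex{2,1,0} = 3
G(17) = mex{0,3,2} = 1
G(18) = mex{0,3,2} = 1
G(19) = mex{3,2,1} = 0
G(20) = mex{1,2,3} = 0
G(21) = mex{1,0,3} = 2
G(22) = mex{0,0,2} = 1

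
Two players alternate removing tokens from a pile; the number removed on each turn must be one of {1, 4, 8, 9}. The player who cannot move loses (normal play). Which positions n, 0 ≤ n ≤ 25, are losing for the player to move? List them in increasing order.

0, 2, 5, 7, 12, 17, 19, 22, 24

G(0) = 0
G(1) = mex{0} = 1
G(2) = mex{1} = 0
G(3) = mex{0} = 1
G(4) = mex{1,0} = 2
G(5) = mex{2,1} = 0
G(6) = mex{0,0} = 1
G(7) = mex{1,1} = 0
G(8) = mex{0,2,0} = 1
G(9) = mex{1,0,1,0} = 2
G(10) = mex{2,1,0,1} = 3
G(11) = mex{3,0,1,0} = 2
G(12) = mex{2,1,2,1} = 0
G(13) = mex{0,2,0,2} = 1
G(14) = mex{1,3,1,0} = 2
G(15) = mex{2,2,0,1} = 3
G(16) = mex{3,0,1,0} = 2
G(17) = mex{2,1,2,1} = 0
G(18) = mex{0,2,3,2} = 1
G(19) = mex{1,3,2,3} = 0
G(20) = mex{0,2,0,2} = 1
G(21) = mex{1,0,1,0} = 2
G(22) = mex{2,1,2,1} = 0
G(23) = mex{0,0,3,2} = 1
G(24) = mex{1,1,2,3} = 0
G(25) = mex{0,2,0,2} = 1
P-positions are exactly the n with G(n) = 0.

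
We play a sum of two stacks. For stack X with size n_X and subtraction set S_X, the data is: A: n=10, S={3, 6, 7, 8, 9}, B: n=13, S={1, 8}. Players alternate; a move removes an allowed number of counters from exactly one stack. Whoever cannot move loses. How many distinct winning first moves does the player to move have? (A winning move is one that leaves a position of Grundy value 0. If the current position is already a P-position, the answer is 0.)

Stack A, S = {3, 6, 7, 8, 9}:
n :  0  1  2  3  4  5  6  7  8  9 10
G :  0  0  0  1  1  1  2  2  2  3  3
G_A(10) = 3.
Stack B, S = {1, 8}:
G(0) = 0
G(1) = mex{0} = 1
G(2) = mex{1} = 0
G(3) = mex{0} = 1
G(4) = mex{1} = 0
G(5) = mex{0} = 1
G(6) = mex{1} = 0
G(7) = mex{0} = 1
G(8) = mex{1,0} = 2
G(9) = mex{2,1} = 0
G(10) = mex{0,0} = 1
G(11) = mex{1,1} = 0
G(12) = mex{0,0} = 1
G(13) = mex{1,1} = 0
G_B(13) = 0.
Combined Grundy value = 3 ⊕ 0 = 3.
A winning move leaves total XOR = 0, i.e. changes one component's Grundy value g to g ⊕ X where X is the current total.
Stack A: need g' = 3⊕3 = 0. Options: 10−3→G=2, 10−6→G=1, 10−7→G=1, 10−8→G=0, 10−9→G=0. Hits: 2.
Stack B: need g' = 0⊕3 = 3. Options: 13−1→G=1, 13−8→G=1. Hits: 0.

2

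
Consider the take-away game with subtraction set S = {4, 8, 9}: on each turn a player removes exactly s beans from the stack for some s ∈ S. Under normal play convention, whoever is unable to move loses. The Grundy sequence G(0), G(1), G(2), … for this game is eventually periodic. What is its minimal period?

13

G(0) = 0
G(1) = mex{} = 0
G(2) = mex{} = 0
G(3) = mex{} = 0
G(4) = mex{0} = 1
G(5) = mex{0} = 1
G(6) = mex{0} = 1
G(7) = mex{0} = 1
G(8) = mex{1,0} = 2
G(9) = mex{1,0,0} = 2
G(10) = mex{1,0,0} = 2
G(11) = mex{1,0,0} = 2
G(12) = mex{2,1,0} = 3
G(13) = mex{2,1,1} = 0
G(14) = mex{2,1,1} = 0
G(15) = mex{2,1,1} = 0
G(16) = mex{3,2,1} = 0
G(17) = mex{0,2,2} = 1
G(18) = mex{0,2,2} = 1
G(19) = mex{0,2,2} = 1
G(20) = mex{0,3,2} = 1
G(21) = mex{1,0,3} = 2
G(22) = mex{1,0,0} = 2
G(23) = mex{1,0,0} = 2
G(24) = mex{1,0,0} = 2
G(25) = mex{2,1,0} = 3
G(26) = mex{2,1,1} = 0
G(27) = mex{2,1,1} = 0
G(n+13) = G(n) holds for n = 0,…,8 (a full window of length max(S) = 9), so the sequence is purely periodic with period 13.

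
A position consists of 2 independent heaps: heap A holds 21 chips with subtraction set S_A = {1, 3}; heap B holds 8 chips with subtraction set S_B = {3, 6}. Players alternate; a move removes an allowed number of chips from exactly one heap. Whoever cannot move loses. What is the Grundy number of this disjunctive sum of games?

Heap A, S = {1, 3}:
n :  0  1  2  3  4  5  6  7  8  9 10 11 12 13 14 15 16 17 18 19 20 21
G :  0  1  0  1  0  1  0  1  0  1  0  1  0  1  0  1  0  1  0  1  0  1
G_A(21) = 1.
Heap B, S = {3, 6}:
n : 0 1 2 3 4 5 6 7 8
G : 0 0 0 1 1 1 2 2 2
G_B(8) = 2.
Combined Grundy value = 1 ⊕ 2 = 3.

3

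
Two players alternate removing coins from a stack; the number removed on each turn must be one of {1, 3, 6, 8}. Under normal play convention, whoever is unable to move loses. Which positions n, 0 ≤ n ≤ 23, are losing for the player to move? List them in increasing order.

0, 2, 4, 9, 11, 13, 18, 20, 22

n :  0  1  2  3  4  5  6  7  8  9 10 11 12 13 14 15 16 17 18 19 20 21 22 23
G :  0  1  0  1  0  1  2  3  2  0  1  0  1  0  1  2  3  2  0  1  0  1  0  1
P-positions are exactly the n with G(n) = 0.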